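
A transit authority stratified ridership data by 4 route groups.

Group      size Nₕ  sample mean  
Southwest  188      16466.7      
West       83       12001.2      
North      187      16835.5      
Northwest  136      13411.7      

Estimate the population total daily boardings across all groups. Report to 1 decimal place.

Estimate total by summing Nₕ·x̄ₕ over strata.
188·16466.7 + 83·12001.2 + 187·16835.5 + 136·13411.7 = 3095739.6 + 996099.6 + 3148238.5 + 1823991.2 = 9064068.9.

9064068.9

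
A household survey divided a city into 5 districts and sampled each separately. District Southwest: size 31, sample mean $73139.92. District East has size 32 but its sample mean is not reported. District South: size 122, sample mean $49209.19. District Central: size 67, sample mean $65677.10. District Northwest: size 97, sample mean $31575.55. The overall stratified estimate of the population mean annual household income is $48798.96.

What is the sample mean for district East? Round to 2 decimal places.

40524.51

N = 31 + 32 + 122 + 67 + 97 = 349.
Overall total = μ·N = 48798.96·349 = 17030837.04.
Subtract the known strata: 31·73139.92 + 122·49209.19 + 67·65677.10 + 97·31575.55 = 15734052.75.
Remaining total for district East: 17030837.04 − 15734052.75 = 1296784.29.
Divide by its size: 1296784.29 / 32 = 40524.5091... → 40524.51.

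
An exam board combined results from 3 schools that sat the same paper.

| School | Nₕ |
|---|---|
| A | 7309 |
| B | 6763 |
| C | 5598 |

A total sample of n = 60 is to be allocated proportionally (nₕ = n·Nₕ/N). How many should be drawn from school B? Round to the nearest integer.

Share of school B = 6763/19670 = 0.34382.
Allocate 60 × 0.34382 = 20.629... → 21.

21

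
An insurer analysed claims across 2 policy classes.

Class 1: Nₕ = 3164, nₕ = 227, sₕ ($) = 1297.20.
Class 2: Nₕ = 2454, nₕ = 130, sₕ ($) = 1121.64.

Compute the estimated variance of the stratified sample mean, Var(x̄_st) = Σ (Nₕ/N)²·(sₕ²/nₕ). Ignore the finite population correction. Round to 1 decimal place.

4197.7

N = 5618; Wₕ = Nₕ/N.
class 1: (3164/5618)²·1297.20²/227 = 2351.2429
class 2: (2454/5618)²·1121.64²/130 = 1846.4998
Sum = 4197.7428 → 4197.7.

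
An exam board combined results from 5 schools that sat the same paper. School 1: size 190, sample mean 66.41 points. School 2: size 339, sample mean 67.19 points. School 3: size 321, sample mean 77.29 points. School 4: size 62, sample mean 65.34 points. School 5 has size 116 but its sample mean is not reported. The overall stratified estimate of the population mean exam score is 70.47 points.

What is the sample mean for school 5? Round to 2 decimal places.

N = 190 + 339 + 321 + 62 + 116 = 1028.
Overall total = μ·N = 70.47·1028 = 72443.16.
Subtract the known strata: 190·66.41 + 339·67.19 + 321·77.29 + 62·65.34 = 64256.48.
Remaining total for school 5: 72443.16 − 64256.48 = 8186.68.
Divide by its size: 8186.68 / 116 = 70.5748... → 70.57.

70.57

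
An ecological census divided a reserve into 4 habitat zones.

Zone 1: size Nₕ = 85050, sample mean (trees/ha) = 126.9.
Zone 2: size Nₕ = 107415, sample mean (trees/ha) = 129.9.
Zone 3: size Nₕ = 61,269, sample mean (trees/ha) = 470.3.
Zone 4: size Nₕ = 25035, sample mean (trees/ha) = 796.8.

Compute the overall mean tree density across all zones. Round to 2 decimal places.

N = 278769; weights Wₕ = Nₕ/N = (0.3051, 0.3853, 0.2198, 0.0898).
x̄_st = Σ Wₕ·x̄ₕ = 0.3051·126.9 + 0.3853·129.9 + 0.2198·470.3 + 0.0898·796.8 ≈ 263.6906...
→ 263.69.

263.69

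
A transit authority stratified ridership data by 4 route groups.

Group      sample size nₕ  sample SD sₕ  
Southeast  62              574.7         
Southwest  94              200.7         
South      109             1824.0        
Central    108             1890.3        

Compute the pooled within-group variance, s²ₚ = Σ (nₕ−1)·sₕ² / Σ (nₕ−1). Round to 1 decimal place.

2074641.3

Southeast: (62−1)·574.7² = 61·330280.09 = 20147085.49
Southwest: (94−1)·200.7² = 93·40280.49 = 3746085.57
South: (109−1)·1824.0² = 108·3326976 = 359313408
Central: (108−1)·1890.3² = 107·3573234.09 = 382336047.63
Numerator = 765542626.69; denominator = Σ(nₕ−1) = 369.
s²ₚ = 765542626.69/369 = 2074641.265... → 2074641.3.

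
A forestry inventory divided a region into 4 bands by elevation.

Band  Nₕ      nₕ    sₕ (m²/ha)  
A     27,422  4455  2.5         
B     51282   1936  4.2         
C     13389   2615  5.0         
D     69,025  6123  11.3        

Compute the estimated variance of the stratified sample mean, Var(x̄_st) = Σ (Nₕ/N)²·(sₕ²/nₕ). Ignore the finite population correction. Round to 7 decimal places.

0.0048572

N = 161118; Wₕ = Nₕ/N.
band A: (27422/161118)²·2.5²/4455 = 0.0000406389
band B: (51282/161118)²·4.2²/1936 = 0.0009230708
band C: (13389/161118)²·5.0²/2615 = 0.0000660201
band D: (69025/161118)²·11.3²/6123 = 0.0038275188
Sum = 0.0048572487 → 0.0048572.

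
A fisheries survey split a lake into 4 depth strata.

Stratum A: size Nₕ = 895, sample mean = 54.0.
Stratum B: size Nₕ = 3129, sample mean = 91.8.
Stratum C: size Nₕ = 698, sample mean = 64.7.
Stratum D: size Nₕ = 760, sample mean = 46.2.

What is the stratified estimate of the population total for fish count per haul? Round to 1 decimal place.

415844.8

A: 895·54.0 = 48330
B: 3129·91.8 = 287242.2
C: 698·64.7 = 45160.6
D: 760·46.2 = 35112
τ̂ = Σ Nₕx̄ₕ = 415844.8.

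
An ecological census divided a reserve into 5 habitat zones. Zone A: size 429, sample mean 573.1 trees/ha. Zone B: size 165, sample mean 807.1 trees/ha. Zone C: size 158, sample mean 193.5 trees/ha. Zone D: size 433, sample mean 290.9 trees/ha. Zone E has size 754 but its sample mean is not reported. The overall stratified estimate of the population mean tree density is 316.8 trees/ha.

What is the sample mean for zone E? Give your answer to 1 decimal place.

N = 429 + 165 + 158 + 433 + 754 = 1939.
Overall total = μ·N = 316.8·1939 = 614275.2.
Subtract the known strata: 429·573.1 + 165·807.1 + 158·193.5 + 433·290.9 = 535564.1.
Remaining total for zone E: 614275.2 − 535564.1 = 78711.1.
Divide by its size: 78711.1 / 754 = 104.391... → 104.4.

104.4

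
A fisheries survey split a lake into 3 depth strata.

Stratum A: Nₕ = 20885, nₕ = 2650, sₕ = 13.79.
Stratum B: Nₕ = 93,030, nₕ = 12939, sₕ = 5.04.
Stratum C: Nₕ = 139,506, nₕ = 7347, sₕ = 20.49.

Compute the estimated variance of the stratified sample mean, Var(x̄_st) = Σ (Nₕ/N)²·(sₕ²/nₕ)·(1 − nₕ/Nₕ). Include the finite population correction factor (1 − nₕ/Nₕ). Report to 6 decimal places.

0.017058

N = 253421. Term for each stratum: Wₕ²sₕ²/nₕ·(1−nₕ/Nₕ).
Var(x̄_st) = 0.000425537 + 0.000227762 + 0.016405078 = 0.017058378 → 0.017058.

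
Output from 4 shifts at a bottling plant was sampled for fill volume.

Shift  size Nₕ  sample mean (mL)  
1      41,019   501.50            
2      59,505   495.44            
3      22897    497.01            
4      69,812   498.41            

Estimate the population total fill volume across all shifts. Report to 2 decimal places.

96227222.59

1: 41019·501.50 = 20571028.5
2: 59505·495.44 = 29481157.2
3: 22897·497.01 = 11380037.97
4: 69812·498.41 = 34794998.92
τ̂ = Σ Nₕx̄ₕ = 96227222.59.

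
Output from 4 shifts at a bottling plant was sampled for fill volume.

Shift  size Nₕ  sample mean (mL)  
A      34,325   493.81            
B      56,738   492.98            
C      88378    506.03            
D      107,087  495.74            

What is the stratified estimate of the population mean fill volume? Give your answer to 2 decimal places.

x̄_st = (Σ Nₕx̄ₕ) / (Σ Nₕ) = (34325·493.81 + 56738·492.98 + 88378·506.03 + 107087·495.74) / 286528
= 142729956.21 / 286528 = 498.1362... → 498.14.

498.14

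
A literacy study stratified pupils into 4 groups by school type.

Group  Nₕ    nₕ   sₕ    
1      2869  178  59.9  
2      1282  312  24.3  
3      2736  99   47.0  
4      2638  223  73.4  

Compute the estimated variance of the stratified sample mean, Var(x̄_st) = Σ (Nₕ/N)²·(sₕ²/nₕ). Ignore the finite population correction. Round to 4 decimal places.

5.5573

N = 9525. Term for each stratum: Wₕ²sₕ²/nₕ.
Var(x̄_st) = 1.8287939 + 0.0342850 + 1.8410379 + 1.8531342 = 5.5572511 → 5.5573.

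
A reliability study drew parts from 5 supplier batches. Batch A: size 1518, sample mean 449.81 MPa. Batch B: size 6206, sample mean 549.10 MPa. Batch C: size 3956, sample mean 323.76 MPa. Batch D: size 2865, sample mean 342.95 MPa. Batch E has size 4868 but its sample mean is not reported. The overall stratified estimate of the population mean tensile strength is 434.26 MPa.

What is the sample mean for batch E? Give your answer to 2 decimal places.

426.54

N = 1518 + 6206 + 3956 + 2865 + 4868 = 19413.
Overall total = μ·N = 434.26·19413 = 8430289.38.
Subtract the known strata: 1518·449.81 + 6206·549.10 + 3956·323.76 + 2865·342.95 = 6353872.49.
Remaining total for batch E: 8430289.38 − 6353872.49 = 2076416.89.
Divide by its size: 2076416.89 / 4868 = 426.5441... → 426.54.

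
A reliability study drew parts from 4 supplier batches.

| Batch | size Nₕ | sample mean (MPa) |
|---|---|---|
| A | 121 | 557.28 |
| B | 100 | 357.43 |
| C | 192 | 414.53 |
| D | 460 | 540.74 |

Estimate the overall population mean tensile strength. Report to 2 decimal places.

494.28

x̄_st = (Σ Nₕx̄ₕ) / (Σ Nₕ) = (121·557.28 + 100·357.43 + 192·414.53 + 460·540.74) / 873
= 431504.04 / 873 = 494.2773... → 494.28.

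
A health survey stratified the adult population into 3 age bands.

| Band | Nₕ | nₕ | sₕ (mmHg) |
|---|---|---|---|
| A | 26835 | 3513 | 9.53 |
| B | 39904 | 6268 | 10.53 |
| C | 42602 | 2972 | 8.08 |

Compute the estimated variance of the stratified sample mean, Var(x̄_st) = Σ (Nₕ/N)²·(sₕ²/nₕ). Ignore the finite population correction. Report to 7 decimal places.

0.0072481

N = 109341; Wₕ = Nₕ/N.
band A: (26835/109341)²·9.53²/3513 = 0.0015572013
band B: (39904/109341)²·10.53²/6268 = 0.0023561044
band C: (42602/109341)²·8.08²/2972 = 0.0033347848
Sum = 0.0072480905 → 0.0072481.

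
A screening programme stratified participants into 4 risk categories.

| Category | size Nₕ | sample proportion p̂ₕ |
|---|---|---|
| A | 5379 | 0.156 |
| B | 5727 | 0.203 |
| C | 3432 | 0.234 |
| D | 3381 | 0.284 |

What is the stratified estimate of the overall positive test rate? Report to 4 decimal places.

0.2101

Wₕ = Nₕ/N with N = 17919: 0.3002, 0.3196, 0.1915, 0.1887.
p̂_st = 0.3002·0.156 + 0.3196·0.203 + 0.1915·0.234 + 0.1887·0.284 ≈ 0.210112... → 0.2101.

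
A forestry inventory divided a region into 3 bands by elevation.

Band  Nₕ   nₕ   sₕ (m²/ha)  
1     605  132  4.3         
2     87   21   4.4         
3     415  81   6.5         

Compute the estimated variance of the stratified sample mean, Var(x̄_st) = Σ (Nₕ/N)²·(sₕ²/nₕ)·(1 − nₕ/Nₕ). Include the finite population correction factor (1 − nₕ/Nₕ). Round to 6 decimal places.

N = 1107; Wₕ = Nₕ/N.
band 1: (605/1107)²·4.3²/132·(1 − 132/605) = 0.032710279
band 2: (87/1107)²·4.4²/21·(1 − 21/87) = 0.004319704
band 3: (415/1107)²·6.5²/81·(1 − 81/415) = 0.058998506
Sum = 0.096028490 → 0.096028.

0.096028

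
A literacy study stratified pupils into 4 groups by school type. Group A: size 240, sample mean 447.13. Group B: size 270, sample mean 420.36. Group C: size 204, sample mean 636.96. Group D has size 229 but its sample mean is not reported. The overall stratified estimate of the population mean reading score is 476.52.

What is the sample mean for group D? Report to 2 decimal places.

N = 240 + 270 + 204 + 229 = 943.
Overall total = μ·N = 476.52·943 = 449358.36.
Subtract the known strata: 240·447.13 + 270·420.36 + 204·636.96 = 350748.24.
Remaining total for group D: 449358.36 − 350748.24 = 98610.12.
Divide by its size: 98610.12 / 229 = 430.6119... → 430.61.

430.61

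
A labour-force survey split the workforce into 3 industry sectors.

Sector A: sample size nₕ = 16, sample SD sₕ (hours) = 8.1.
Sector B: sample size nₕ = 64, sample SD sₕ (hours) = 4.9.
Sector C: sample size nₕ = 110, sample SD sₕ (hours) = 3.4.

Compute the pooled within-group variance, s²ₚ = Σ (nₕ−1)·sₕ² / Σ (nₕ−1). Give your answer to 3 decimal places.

Degrees of freedom: 15 + 63 + 109 = 187.
Σ(nₕ−1)sₕ² = 15·65.61 + 63·24.01 + 109·11.56 = 3756.82.
s²ₚ = 3756.82 / 187 = 20.08995... → 20.090.

20.090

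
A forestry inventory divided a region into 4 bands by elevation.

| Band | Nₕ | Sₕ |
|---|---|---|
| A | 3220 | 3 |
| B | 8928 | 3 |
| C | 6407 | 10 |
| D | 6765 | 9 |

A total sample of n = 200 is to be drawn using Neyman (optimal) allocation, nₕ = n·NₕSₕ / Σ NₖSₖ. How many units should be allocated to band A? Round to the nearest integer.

12

A: NₕSₕ = 3220·3 = 9660
B: NₕSₕ = 8928·3 = 26784
C: NₕSₕ = 6407·10 = 64070
D: NₕSₕ = 6765·9 = 60885
Σ NₕSₕ = 161399.
n_A = 200·9660/161399 = 11.970... → 12.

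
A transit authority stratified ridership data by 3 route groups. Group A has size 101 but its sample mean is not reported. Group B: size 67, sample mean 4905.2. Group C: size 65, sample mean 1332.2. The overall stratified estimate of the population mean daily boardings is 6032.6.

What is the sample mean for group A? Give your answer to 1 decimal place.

N = 101 + 67 + 65 = 233.
Overall total = μ·N = 6032.6·233 = 1405595.8.
Subtract the known strata: 67·4905.2 + 65·1332.2 = 415241.4.
Remaining total for group A: 1405595.8 − 415241.4 = 990354.4.
Divide by its size: 990354.4 / 101 = 9805.489... → 9805.5.

9805.5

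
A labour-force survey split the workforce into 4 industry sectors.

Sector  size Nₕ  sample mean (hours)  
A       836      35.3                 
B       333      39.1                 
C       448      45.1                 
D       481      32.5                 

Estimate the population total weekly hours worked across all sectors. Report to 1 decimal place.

78368.4

Population total = Σ Nₕ·x̄ₕ (each stratum's size times its mean).
836·35.3 + 333·39.1 + 448·45.1 + 481·32.5 = 29510.8 + 13020.3 + 20204.8 + 15632.5 = 78368.4.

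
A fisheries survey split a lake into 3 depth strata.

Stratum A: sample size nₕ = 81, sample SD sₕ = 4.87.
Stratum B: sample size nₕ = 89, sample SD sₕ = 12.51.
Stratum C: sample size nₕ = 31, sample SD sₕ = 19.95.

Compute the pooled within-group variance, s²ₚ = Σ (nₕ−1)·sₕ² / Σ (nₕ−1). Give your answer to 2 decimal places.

A: (81−1)·4.87² = 80·23.7169 = 1897.352
B: (89−1)·12.51² = 88·156.5001 = 13772.0088
C: (31−1)·19.95² = 30·398.0025 = 11940.075
Numerator = 27609.4358; denominator = Σ(nₕ−1) = 198.
s²ₚ = 27609.4358/198 = 139.4416... → 139.44.

139.44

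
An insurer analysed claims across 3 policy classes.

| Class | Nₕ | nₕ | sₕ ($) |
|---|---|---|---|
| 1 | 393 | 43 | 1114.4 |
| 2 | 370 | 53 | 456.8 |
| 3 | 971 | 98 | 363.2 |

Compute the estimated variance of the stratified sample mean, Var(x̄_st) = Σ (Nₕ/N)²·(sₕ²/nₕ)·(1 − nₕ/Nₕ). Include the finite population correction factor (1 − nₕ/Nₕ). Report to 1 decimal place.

N = 1734; Wₕ = Nₕ/N.
class 1: (393/1734)²·1114.4²/43·(1 − 43/393) = 1321.2231
class 2: (370/1734)²·456.8²/53·(1 − 53/370) = 153.5816
class 3: (971/1734)²·363.2²/98·(1 − 98/971) = 379.4905
Sum = 1854.2952 → 1854.3.

1854.3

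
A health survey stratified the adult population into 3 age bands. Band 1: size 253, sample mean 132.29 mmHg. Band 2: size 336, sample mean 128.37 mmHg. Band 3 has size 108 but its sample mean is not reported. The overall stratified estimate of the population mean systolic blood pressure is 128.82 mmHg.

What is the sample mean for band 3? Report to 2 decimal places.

122.09

Σ Nₕx̄ₕ = N·μ, so 108·x̄_3 = 697·128.82 − (253·132.29 + 336·128.37).
= 89787.54 − 76601.69 = 13185.85.
x̄_3 = 13185.85 / 108 = 122.0912... → 122.09.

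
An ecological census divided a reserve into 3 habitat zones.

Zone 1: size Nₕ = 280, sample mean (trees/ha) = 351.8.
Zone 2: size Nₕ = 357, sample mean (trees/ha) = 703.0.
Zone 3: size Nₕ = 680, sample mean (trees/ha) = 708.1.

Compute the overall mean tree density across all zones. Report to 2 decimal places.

N = 280 + 357 + 680 = 1317.
The stratified mean weights each stratum mean by its population share Nₕ/N.
Σ Nₕx̄ₕ = 280·351.8 + 357·703.0 + 680·708.1 = 98504 + 250971 + 481508 = 830983.
Divide by N: 830983 / 1317 = 630.9666... → 630.97.

630.97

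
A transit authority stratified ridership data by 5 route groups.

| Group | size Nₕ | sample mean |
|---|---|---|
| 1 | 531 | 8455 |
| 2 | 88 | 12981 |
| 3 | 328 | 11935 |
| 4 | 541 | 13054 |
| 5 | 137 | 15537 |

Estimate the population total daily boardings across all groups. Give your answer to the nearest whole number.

1: 531·8455 = 4489605
2: 88·12981 = 1142328
3: 328·11935 = 3914680
4: 541·13054 = 7062214
5: 137·15537 = 2128569
τ̂ = Σ Nₕx̄ₕ = 18737396.

18737396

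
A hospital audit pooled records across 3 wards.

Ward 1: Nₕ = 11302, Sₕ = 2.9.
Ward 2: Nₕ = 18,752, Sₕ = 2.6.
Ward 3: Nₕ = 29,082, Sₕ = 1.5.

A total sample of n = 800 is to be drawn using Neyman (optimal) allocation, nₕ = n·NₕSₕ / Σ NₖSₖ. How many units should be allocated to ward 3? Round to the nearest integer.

Σ NₕSₕ = 11302·2.9 + 18752·2.6 + 29082·1.5 = 125154.
Share for 3: 43623/125154 = 0.34855.
n_3 = 800 × 0.34855 = 278.844... → 279.

279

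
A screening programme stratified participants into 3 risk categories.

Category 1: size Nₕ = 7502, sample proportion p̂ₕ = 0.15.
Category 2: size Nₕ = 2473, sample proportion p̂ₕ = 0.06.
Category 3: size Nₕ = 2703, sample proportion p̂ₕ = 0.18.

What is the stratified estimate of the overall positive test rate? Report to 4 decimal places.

Wₕ = Nₕ/N with N = 12678: 0.5917, 0.1951, 0.2132.
p̂_st = 0.5917·0.15 + 0.1951·0.06 + 0.2132·0.18 ≈ 0.138841... → 0.1388.

0.1388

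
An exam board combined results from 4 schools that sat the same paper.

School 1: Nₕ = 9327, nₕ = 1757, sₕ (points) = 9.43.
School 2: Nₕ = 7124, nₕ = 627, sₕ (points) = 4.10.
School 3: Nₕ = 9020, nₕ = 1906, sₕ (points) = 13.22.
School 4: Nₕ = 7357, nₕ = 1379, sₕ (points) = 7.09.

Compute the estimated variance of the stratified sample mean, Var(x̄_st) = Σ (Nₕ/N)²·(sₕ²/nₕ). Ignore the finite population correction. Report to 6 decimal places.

N = 32828. Term for each stratum: Wₕ²sₕ²/nₕ.
Var(x̄_st) = 0.004085514 + 0.001262581 + 0.006922520 + 0.001830800 = 0.014101415 → 0.014101.

0.014101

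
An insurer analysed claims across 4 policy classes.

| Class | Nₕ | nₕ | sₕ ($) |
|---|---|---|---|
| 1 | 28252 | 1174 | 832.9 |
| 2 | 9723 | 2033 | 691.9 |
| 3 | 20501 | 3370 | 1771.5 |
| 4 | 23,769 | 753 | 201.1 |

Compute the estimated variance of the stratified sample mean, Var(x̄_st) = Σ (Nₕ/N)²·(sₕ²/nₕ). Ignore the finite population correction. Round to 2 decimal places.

135.36

N = 82245; Wₕ = Nₕ/N.
class 1: (28252/82245)²·832.9²/1174 = 69.72636
class 2: (9723/82245)²·691.9²/2033 = 3.29102
class 3: (20501/82245)²·1771.5²/3370 = 57.86067
class 4: (23769/82245)²·201.1²/753 = 4.48572
Sum = 135.36378 → 135.36.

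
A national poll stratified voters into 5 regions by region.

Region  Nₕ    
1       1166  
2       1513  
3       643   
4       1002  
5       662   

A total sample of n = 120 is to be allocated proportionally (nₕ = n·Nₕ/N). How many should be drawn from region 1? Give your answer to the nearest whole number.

28

Share of region 1 = 1166/4986 = 0.23385.
Allocate 120 × 0.23385 = 28.063... → 28.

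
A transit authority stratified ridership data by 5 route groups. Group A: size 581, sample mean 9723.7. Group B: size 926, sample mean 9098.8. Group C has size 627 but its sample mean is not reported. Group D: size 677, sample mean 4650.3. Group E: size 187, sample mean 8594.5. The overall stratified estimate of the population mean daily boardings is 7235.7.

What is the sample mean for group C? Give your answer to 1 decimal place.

4565.0

Σ Nₕx̄ₕ = N·μ, so 627·x̄_C = 2998·7235.7 − (581·9723.7 + 926·9098.8 + 677·4650.3 + 187·8594.5).
= 21692628.6 − 18830383.1 = 2862245.5.
x̄_C = 2862245.5 / 627 = 4564.985... → 4565.0.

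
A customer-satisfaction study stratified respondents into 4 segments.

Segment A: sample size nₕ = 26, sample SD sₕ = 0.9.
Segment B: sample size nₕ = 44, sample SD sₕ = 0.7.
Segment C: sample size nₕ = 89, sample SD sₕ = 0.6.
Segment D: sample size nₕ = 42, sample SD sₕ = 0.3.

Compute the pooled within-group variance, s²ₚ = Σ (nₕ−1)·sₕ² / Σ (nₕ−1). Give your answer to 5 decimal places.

Degrees of freedom: 25 + 43 + 88 + 41 = 197.
Σ(nₕ−1)sₕ² = 25·0.81 + 43·0.49 + 88·0.36 + 41·0.09 = 76.69.
s²ₚ = 76.69 / 197 = 0.3892893... → 0.38929.

0.38929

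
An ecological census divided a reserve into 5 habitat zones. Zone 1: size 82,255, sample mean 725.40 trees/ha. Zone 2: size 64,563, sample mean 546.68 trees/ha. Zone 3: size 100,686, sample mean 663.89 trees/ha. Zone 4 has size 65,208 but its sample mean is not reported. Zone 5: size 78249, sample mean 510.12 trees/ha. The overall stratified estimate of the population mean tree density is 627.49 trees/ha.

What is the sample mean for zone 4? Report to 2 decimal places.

N = 82255 + 64563 + 100686 + 65208 + 78249 = 390961.
Overall total = μ·N = 627.49·390961 = 245324117.89.
Subtract the known strata: 82255·725.40 + 64563·546.68 + 100686·663.89 + 78249·510.12 = 201723886.26.
Remaining total for zone 4: 245324117.89 − 201723886.26 = 43600231.63.
Divide by its size: 43600231.63 / 65208 = 668.6332... → 668.63.

668.63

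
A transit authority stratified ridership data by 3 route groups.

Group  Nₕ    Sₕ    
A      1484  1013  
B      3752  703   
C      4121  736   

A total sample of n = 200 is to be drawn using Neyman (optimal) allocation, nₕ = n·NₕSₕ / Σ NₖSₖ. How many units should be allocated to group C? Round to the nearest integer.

85

A: NₕSₕ = 1484·1013 = 1503292
B: NₕSₕ = 3752·703 = 2637656
C: NₕSₕ = 4121·736 = 3033056
Σ NₕSₕ = 7174004.
n_C = 200·3033056/7174004 = 84.557... → 85.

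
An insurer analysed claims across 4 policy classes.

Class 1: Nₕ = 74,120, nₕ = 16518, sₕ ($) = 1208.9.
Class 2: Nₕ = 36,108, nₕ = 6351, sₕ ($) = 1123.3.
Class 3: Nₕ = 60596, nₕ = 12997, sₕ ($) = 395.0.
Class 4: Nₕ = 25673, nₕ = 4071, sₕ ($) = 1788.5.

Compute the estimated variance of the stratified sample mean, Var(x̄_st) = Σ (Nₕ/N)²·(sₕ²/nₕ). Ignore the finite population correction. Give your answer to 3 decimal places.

33.852

N = 196497; Wₕ = Nₕ/N.
class 1: (74120/196497)²·1208.9²/16518 = 12.588740
class 2: (36108/196497)²·1123.3²/6351 = 6.708793
class 3: (60596/196497)²·395.0²/12997 = 1.141635
class 4: (25673/196497)²·1788.5²/4071 = 13.412761
Sum = 33.851929 → 33.852.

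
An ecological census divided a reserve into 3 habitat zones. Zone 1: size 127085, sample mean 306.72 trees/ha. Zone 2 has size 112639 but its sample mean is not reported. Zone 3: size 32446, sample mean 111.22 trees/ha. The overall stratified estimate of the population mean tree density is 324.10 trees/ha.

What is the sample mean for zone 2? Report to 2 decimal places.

N = 127085 + 112639 + 32446 = 272170.
Overall total = μ·N = 324.10·272170 = 88210297.
Subtract the known strata: 127085·306.72 + 32446·111.22 = 42588155.32.
Remaining total for zone 2: 88210297 − 42588155.32 = 45622141.68.
Divide by its size: 45622141.68 / 112639 = 405.0297... → 405.03.

405.03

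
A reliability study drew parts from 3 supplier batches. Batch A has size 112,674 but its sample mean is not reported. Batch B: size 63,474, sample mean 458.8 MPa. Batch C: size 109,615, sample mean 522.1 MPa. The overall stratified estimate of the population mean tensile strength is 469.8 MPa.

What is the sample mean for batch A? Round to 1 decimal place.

425.1

N = 112674 + 63474 + 109615 = 285763.
Overall total = μ·N = 469.8·285763 = 134251457.4.
Subtract the known strata: 63474·458.8 + 109615·522.1 = 86351862.7.
Remaining total for batch A: 134251457.4 − 86351862.7 = 47899594.7.
Divide by its size: 47899594.7 / 112674 = 425.117... → 425.1.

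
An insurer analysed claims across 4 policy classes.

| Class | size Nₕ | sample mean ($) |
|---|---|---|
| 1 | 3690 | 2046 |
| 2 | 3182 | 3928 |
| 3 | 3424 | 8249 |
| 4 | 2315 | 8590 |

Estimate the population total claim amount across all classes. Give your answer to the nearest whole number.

68179062

Estimate total by summing Nₕ·x̄ₕ over strata.
3690·2046 + 3182·3928 + 3424·8249 + 2315·8590 = 7549740 + 12498896 + 28244576 + 19885850 = 68179062.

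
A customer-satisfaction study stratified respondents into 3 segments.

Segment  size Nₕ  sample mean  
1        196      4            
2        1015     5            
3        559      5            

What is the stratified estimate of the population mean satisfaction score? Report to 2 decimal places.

x̄_st = (Σ Nₕx̄ₕ) / (Σ Nₕ) = (196·4 + 1015·5 + 559·5) / 1770
= 8654 / 1770 = 4.8893... → 4.89.

4.89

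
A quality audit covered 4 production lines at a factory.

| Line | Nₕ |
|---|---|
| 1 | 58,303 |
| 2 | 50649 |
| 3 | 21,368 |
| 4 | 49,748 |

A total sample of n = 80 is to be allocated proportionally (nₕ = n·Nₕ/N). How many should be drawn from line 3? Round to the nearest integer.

9

Share of line 3 = 21368/180068 = 0.11867.
Allocate 80 × 0.11867 = 9.493... → 9.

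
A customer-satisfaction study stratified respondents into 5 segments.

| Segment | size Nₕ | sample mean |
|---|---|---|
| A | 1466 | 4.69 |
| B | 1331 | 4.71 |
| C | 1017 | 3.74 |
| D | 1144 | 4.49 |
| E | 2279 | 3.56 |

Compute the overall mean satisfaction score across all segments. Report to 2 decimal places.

N = 7237; weights Wₕ = Nₕ/N = (0.2026, 0.1839, 0.1405, 0.1581, 0.3149).
x̄_st = Σ Wₕ·x̄ₕ = 0.2026·4.69 + 0.1839·4.71 + 0.1405·3.74 + 0.1581·4.49 + 0.3149·3.56 ≈ 4.1727...
→ 4.17.

4.17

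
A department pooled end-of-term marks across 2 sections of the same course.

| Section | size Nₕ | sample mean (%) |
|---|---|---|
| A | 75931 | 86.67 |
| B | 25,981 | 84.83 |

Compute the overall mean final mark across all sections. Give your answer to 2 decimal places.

86.20

N = 101912; weights Wₕ = Nₕ/N = (0.7451, 0.2549).
x̄_st = Σ Wₕ·x̄ₕ = 0.7451·86.67 + 0.2549·84.83 ≈ 86.2009...
→ 86.20.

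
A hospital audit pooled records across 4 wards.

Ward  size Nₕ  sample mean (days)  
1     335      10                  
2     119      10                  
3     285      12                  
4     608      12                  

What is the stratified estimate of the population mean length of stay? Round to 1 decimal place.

x̄_st = (Σ Nₕx̄ₕ) / (Σ Nₕ) = (335·10 + 119·10 + 285·12 + 608·12) / 1347
= 15256 / 1347 = 11.326... → 11.3.

11.3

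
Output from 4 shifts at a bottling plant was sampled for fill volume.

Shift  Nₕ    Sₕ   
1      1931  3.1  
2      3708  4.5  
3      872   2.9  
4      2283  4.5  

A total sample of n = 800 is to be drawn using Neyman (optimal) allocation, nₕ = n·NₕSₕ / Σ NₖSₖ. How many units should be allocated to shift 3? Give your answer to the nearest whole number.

1: NₕSₕ = 1931·3.1 = 5986.1
2: NₕSₕ = 3708·4.5 = 16686
3: NₕSₕ = 872·2.9 = 2528.8
4: NₕSₕ = 2283·4.5 = 10273.5
Σ NₕSₕ = 35474.4.
n_3 = 800·2528.8/35474.4 = 57.028... → 57.

57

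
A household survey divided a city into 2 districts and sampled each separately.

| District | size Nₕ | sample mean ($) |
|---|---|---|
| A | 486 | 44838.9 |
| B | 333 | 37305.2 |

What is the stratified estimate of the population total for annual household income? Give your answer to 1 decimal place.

A: 486·44838.9 = 21791705.4
B: 333·37305.2 = 12422631.6
τ̂ = Σ Nₕx̄ₕ = 34214337.0.

34214337.0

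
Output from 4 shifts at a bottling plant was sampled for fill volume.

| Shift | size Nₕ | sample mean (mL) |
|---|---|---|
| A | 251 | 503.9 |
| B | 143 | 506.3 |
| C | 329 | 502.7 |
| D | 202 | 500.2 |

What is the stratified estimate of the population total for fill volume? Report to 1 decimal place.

465308.5

Population total = Σ Nₕ·x̄ₕ (each stratum's size times its mean).
251·503.9 + 143·506.3 + 329·502.7 + 202·500.2 = 126478.9 + 72400.9 + 165388.3 + 101040.4 = 465308.5.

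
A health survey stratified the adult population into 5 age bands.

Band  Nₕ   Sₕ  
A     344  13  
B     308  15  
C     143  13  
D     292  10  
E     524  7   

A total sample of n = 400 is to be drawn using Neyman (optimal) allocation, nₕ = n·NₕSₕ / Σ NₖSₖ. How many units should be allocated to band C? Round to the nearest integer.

Σ NₕSₕ = 344·13 + 308·15 + 143·13 + 292·10 + 524·7 = 17539.
Share for C: 1859/17539 = 0.10599.
n_C = 400 × 0.10599 = 42.397... → 42.

42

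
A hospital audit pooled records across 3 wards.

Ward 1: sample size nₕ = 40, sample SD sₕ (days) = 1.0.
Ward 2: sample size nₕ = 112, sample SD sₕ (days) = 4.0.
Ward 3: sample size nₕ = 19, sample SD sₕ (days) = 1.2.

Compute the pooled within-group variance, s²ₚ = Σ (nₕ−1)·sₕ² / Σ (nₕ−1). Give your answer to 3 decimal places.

10.958

1: (40−1)·1.0² = 39·1 = 39
2: (112−1)·4.0² = 111·16 = 1776
3: (19−1)·1.2² = 18·1.44 = 25.92
Numerator = 1840.92; denominator = Σ(nₕ−1) = 168.
s²ₚ = 1840.92/168 = 10.95786... → 10.958.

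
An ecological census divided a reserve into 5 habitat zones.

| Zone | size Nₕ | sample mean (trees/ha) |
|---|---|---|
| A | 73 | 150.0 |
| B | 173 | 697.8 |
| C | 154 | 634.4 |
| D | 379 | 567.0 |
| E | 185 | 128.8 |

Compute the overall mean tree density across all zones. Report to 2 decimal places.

485.57

N = 964; weights Wₕ = Nₕ/N = (0.0757, 0.1795, 0.1598, 0.3932, 0.1919).
x̄_st = Σ Wₕ·x̄ₕ = 0.0757·150.0 + 0.1795·697.8 + 0.1598·634.4 + 0.3932·567.0 + 0.1919·128.8 ≈ 485.5685...
→ 485.57.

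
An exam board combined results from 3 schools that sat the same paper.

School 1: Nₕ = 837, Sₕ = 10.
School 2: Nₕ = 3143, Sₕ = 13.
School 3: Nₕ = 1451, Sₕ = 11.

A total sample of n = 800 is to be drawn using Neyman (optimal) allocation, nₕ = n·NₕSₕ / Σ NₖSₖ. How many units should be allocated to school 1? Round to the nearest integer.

103

1: NₕSₕ = 837·10 = 8370
2: NₕSₕ = 3143·13 = 40859
3: NₕSₕ = 1451·11 = 15961
Σ NₕSₕ = 65190.
n_1 = 800·8370/65190 = 102.715... → 103.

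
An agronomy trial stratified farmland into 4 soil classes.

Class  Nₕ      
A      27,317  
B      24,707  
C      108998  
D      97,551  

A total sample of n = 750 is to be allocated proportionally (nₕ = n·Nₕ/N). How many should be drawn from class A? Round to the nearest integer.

79

Share of class A = 27317/258573 = 0.10565.
Allocate 750 × 0.10565 = 79.234... → 79.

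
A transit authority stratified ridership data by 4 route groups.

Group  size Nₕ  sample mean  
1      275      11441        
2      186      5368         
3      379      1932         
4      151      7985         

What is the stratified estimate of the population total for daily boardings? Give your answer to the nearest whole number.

1: 275·11441 = 3146275
2: 186·5368 = 998448
3: 379·1932 = 732228
4: 151·7985 = 1205735
τ̂ = Σ Nₕx̄ₕ = 6082686.

6082686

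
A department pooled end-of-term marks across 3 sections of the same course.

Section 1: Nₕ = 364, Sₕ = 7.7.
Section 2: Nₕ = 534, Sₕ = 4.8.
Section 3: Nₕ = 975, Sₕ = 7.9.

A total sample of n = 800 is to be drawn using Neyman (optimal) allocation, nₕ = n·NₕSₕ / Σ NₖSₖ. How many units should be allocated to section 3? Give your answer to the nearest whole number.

472

Σ NₕSₕ = 364·7.7 + 534·4.8 + 975·7.9 = 13068.5.
Share for 3: 7702.5/13068.5 = 0.58939.
n_3 = 800 × 0.58939 = 471.515... → 472.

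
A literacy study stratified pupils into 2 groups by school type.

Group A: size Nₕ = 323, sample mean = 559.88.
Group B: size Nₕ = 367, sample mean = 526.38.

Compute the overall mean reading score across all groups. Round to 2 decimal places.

542.06

N = 323 + 367 = 690.
The stratified mean weights each stratum mean by its population share Nₕ/N.
Σ Nₕx̄ₕ = 323·559.88 + 367·526.38 = 180841.24 + 193181.46 = 374022.7.
Divide by N: 374022.7 / 690 = 542.0619... → 542.06.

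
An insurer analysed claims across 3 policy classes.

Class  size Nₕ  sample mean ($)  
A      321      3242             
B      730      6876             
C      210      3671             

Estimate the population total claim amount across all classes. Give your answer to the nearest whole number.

Population total = Σ Nₕ·x̄ₕ (each stratum's size times its mean).
321·3242 + 730·6876 + 210·3671 = 1040682 + 5019480 + 770910 = 6831072.

6831072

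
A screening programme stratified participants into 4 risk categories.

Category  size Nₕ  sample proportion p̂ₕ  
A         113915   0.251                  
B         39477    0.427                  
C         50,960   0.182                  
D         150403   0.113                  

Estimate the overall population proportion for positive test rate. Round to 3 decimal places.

0.202

Wₕ = Nₕ/N with N = 354755: 0.3211, 0.1113, 0.1436, 0.4240.
p̂_st = 0.3211·0.251 + 0.1113·0.427 + 0.1436·0.182 + 0.4240·0.113 ≈ 0.20217... → 0.202.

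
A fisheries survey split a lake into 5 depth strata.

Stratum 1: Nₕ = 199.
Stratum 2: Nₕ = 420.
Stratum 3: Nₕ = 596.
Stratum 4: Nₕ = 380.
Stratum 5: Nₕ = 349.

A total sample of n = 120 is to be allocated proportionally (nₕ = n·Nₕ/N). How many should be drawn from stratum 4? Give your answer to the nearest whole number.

N = 199 + 420 + 596 + 380 + 349 = 1944.
n_4 = 120·380/1944 = 23.457... → 23.

23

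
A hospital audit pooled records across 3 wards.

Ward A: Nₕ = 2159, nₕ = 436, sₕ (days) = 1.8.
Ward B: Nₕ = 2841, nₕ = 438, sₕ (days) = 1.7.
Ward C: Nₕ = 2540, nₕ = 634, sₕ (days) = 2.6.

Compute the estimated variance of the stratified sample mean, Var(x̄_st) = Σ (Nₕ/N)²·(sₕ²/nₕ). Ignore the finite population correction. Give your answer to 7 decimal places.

0.0027560

N = 7540. Term for each stratum: Wₕ²sₕ²/nₕ.
Var(x̄_st) = 0.0006092859 + 0.0009367496 + 0.0012099911 = 0.0027560266 → 0.0027560.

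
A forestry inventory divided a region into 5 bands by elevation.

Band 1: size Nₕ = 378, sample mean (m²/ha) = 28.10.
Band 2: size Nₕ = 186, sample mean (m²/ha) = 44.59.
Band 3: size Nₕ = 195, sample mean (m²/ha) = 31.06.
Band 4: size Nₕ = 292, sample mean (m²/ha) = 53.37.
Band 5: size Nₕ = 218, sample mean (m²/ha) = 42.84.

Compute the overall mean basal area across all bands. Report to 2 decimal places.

39.32

x̄_st = (Σ Nₕx̄ₕ) / (Σ Nₕ) = (378·28.10 + 186·44.59 + 195·31.06 + 292·53.37 + 218·42.84) / 1269
= 49895.4 / 1269 = 39.3187... → 39.32.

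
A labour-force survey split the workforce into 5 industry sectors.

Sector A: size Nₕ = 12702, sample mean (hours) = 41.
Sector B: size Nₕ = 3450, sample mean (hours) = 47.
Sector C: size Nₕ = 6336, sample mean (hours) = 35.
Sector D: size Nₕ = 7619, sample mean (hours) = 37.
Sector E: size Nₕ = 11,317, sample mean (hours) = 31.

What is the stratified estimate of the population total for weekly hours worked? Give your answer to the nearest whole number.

A: 12702·41 = 520782
B: 3450·47 = 162150
C: 6336·35 = 221760
D: 7619·37 = 281903
E: 11317·31 = 350827
τ̂ = Σ Nₕx̄ₕ = 1537422.

1537422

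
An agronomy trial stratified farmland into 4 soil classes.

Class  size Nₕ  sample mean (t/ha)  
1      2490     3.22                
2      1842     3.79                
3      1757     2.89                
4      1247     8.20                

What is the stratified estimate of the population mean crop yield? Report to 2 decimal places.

x̄_st = (Σ Nₕx̄ₕ) / (Σ Nₕ) = (2490·3.22 + 1842·3.79 + 1757·2.89 + 1247·8.20) / 7336
= 30302.11 / 7336 = 4.1306... → 4.13.

4.13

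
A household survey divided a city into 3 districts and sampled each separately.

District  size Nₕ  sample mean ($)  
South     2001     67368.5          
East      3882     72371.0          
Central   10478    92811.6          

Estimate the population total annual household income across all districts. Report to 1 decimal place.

Population total = Σ Nₕ·x̄ₕ (each stratum's size times its mean).
2001·67368.5 + 3882·72371.0 + 10478·92811.6 = 134804368.5 + 280944222 + 972479944.8 = 1388228535.3.

1388228535.3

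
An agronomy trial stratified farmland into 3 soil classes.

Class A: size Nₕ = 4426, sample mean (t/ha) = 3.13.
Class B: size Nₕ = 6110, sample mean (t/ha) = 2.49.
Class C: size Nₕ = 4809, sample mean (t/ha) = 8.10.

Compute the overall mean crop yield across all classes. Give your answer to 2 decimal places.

4.43

N = 4426 + 6110 + 4809 = 15345.
Overall mean = Σ (Nₕ/N)·x̄ₕ — weight by population share, not a simple average.
Σ Nₕx̄ₕ = 4426·3.13 + 6110·2.49 + 4809·8.10 = 13853.38 + 15213.9 + 38952.9 = 68020.18.
Divide by N: 68020.18 / 15345 = 4.4327... → 4.43.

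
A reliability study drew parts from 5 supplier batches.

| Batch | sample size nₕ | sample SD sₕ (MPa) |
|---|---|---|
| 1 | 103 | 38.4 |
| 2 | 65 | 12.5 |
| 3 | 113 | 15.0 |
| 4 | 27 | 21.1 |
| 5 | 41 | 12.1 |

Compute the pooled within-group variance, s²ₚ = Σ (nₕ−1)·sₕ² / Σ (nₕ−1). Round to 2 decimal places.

1: (103−1)·38.4² = 102·1474.56 = 150405.12
2: (65−1)·12.5² = 64·156.25 = 10000
3: (113−1)·15.0² = 112·225 = 25200
4: (27−1)·21.1² = 26·445.21 = 11575.46
5: (41−1)·12.1² = 40·146.41 = 5856.4
Numerator = 203036.98; denominator = Σ(nₕ−1) = 344.
s²ₚ = 203036.98/344 = 590.2238... → 590.22.

590.22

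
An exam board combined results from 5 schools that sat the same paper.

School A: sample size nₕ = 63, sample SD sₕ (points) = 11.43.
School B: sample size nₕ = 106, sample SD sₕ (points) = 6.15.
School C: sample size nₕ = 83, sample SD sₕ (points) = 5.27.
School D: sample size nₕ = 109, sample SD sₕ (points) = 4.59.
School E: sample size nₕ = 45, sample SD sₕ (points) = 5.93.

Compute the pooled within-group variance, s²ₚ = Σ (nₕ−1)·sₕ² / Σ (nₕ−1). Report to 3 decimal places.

Degrees of freedom: 62 + 105 + 82 + 108 + 44 = 401.
Σ(nₕ−1)sₕ² = 62·130.6449 + 105·37.8225 + 82·27.7729 + 108·21.0681 + 44·35.1649 = 18171.3345.
s²ₚ = 18171.3345 / 401 = 45.31505... → 45.315.

45.315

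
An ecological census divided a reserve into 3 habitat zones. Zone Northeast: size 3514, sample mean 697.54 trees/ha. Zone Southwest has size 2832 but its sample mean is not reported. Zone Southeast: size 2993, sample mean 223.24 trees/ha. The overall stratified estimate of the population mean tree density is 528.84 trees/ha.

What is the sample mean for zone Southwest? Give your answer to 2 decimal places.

642.49

N = 3514 + 2832 + 2993 = 9339.
Overall total = μ·N = 528.84·9339 = 4938836.76.
Subtract the known strata: 3514·697.54 + 2993·223.24 = 3119312.88.
Remaining total for zone Southwest: 4938836.76 − 3119312.88 = 1819523.88.
Divide by its size: 1819523.88 / 2832 = 642.4872... → 642.49.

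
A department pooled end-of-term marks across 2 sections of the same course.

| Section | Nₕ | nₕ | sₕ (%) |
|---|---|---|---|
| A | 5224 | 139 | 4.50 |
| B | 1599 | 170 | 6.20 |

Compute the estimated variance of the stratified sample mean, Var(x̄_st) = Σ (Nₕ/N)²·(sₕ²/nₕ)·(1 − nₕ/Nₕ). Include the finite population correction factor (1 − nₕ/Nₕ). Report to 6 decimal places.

N = 6823; Wₕ = Nₕ/N.
section A: (5224/6823)²·4.50²/139·(1 − 139/5224) = 0.083129202
section B: (1599/6823)²·6.20²/170·(1 − 170/1599) = 0.011098503
Sum = 0.094227705 → 0.094228.

0.094228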